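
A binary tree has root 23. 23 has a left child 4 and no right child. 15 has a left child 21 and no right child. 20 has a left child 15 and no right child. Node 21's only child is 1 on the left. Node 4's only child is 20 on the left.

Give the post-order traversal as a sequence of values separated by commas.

Post-order visits the left subtree, then the right subtree, then the node.
At 23: go left to 4.
  At 4: go left to 20.
    At 20: go left to 15.
      At 15: go left to 21.
        At 21: go left to 1.
          1 is a leaf — visit 1.
        At 21: no right child.
        Visit 21.
      At 15: no right child.
      Visit 15.
    At 20: no right child.
    Visit 20.
  At 4: no right child.
  Visit 4.
At 23: no right child.
Visit 23.

1, 21, 15, 20, 4, 23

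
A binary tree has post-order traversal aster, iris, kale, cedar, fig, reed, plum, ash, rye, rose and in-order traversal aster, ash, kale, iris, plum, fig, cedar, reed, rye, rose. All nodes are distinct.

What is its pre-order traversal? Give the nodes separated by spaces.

The last element of post-order is the root; it splits in-order into left and right subtrees.
Root rose: left subtree has 9 nodes {aster, ash, kale, iris, plum, fig, cedar, reed, rye}, right has 0 { }.
  Root rye: left subtree has 8 nodes {aster, ash, kale, iris, plum, fig, cedar, reed}, right has 0 { }.
    Root ash: left subtree has 1 node {aster}, right has 6 {kale, iris, plum, fig, cedar, reed}.
      Root plum: left subtree has 2 nodes {kale, iris}, right has 3 {fig, cedar, reed}.
        Root kale: left subtree has 0 nodes { }, right has 1 {iris}.
        Root reed: left subtree has 2 nodes {fig, cedar}, right has 0 { }.
          Root fig: left subtree has 0 nodes { }, right has 1 {cedar}.

rose rye ash aster plum kale iris reed fig cedar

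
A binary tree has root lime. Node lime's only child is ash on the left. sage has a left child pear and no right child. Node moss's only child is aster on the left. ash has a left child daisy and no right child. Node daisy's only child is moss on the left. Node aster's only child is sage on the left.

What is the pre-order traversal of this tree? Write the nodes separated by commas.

Pre-order visits the node, then its left subtree, then its right subtree.
Visit lime.
At lime: go left to ash.
  Visit ash.
  At ash: go left to daisy.
    Visit daisy.
    At daisy: go left to moss.
      Visit moss.
      At moss: go left to aster.
        Visit aster.
        At aster: go left to sage.
          Visit sage.
          At sage: go left to pear.
            pear is a leaf — visit pear.
          At sage: no right child.
        At aster: no right child.
      At moss: no right child.
    At daisy: no right child.
  At ash: no right child.
At lime: no right child.

lime, ash, daisy, moss, aster, sage, pear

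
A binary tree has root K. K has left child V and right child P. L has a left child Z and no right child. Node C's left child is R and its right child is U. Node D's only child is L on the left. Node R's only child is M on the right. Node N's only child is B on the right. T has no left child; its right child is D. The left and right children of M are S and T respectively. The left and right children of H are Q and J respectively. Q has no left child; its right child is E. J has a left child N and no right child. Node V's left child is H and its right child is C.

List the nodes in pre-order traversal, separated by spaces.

Pre-order visits the node, then its left subtree, then its right subtree.
Visit K.
At K: go left to V.
  Visit V.
  At V: go left to H.
    Visit H.
    At H: go left to Q.
      Visit Q.
      At Q: no left child.
      At Q: go right to E.
        E is a leaf — visit E.
    At H: go right to J.
      Visit J.
      At J: go left to N.
        Visit N.
        At N: no left child.
        At N: go right to B.
          B is a leaf — visit B.
      At J: no right child.
  At V: go right to C.
    Visit C.
    At C: go left to R.
      Visit R.
      At R: no left child.
      At R: go right to M.
        Visit M.
        At M: go left to S.
          S is a leaf — visit S.
        At M: go right to T.
          Visit T.
          At T: no left child.
          At T: go right to D.
            Visit D.
            At D: go left to L.
              Visit L.
              At L: go left to Z.
                Z is a leaf — visit Z.
              At L: no right child.
            At D: no right child.
    At C: go right to U.
      U is a leaf — visit U.
At K: go right to P.
  P is a leaf — visit P.

K V H Q E J N B C R M S T D L Z U P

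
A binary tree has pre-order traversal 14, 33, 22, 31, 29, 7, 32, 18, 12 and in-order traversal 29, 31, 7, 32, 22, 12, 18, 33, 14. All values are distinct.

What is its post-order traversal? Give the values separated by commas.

The first element of pre-order is the root; it splits in-order into left and right subtrees.
Root 14: left subtree has 8 nodes {29, 31, 7, 32, 22, 12, 18, 33}, right has 0 { }.
  Root 33: left subtree has 7 nodes {29, 31, 7, 32, 22, 12, 18}, right has 0 { }.
    Root 22: left subtree has 4 nodes {29, 31, 7, 32}, right has 2 {12, 18}.
      Root 31: left subtree has 1 node {29}, right has 2 {7, 32}.
        Root 7: left subtree has 0 nodes { }, right has 1 {32}.
      Root 18: left subtree has 1 node {12}, right has 0 { }.

29, 32, 7, 31, 12, 18, 22, 33, 14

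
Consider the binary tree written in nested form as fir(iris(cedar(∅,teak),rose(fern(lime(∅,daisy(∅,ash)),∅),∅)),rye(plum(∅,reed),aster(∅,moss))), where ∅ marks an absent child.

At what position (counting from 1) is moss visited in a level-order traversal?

Level-order visits nodes level by level from the root, left to right within each level.
Level 0: fir
Level 1: iris, rye
Level 2: cedar, rose, plum, aster
Level 3: teak, fern, reed, moss
Level 4: lime
Level 5: daisy
Level 6: ash
Full level-order sequence: fir, iris, rye, cedar, rose, plum, aster, teak, fern, reed, moss, lime, daisy, ash.

11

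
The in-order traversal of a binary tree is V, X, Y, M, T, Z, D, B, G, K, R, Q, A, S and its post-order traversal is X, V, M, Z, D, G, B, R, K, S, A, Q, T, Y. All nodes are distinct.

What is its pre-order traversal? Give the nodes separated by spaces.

The last element of post-order is the root; it splits in-order into left and right subtrees.
Root Y: left subtree has 2 nodes {V, X}, right has 11 {M, T, Z, D, B, G, K, R, Q, A, S}.
  Root V: left subtree has 0 nodes { }, right has 1 {X}.
  Root T: left subtree has 1 node {M}, right has 9 {Z, D, B, G, K, R, Q, A, S}.
    Root Q: left subtree has 6 nodes {Z, D, B, G, K, R}, right has 2 {A, S}.
      Root K: left subtree has 4 nodes {Z, D, B, G}, right has 1 {R}.
        Root B: left subtree has 2 nodes {Z, D}, right has 1 {G}.
          Root D: left subtree has 1 node {Z}, right has 0 { }.
      Root A: left subtree has 0 nodes { }, right has 1 {S}.

Y V X T M Q K B D Z G R A S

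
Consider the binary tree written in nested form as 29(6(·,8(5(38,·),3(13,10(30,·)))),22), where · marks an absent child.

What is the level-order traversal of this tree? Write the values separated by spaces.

Level-order visits nodes level by level from the root, left to right within each level.
Level 0: 29
Level 1: 6, 22
Level 2: 8
Level 3: 5, 3
Level 4: 38, 13, 10
Level 5: 30

29 6 22 8 5 3 38 13 10 30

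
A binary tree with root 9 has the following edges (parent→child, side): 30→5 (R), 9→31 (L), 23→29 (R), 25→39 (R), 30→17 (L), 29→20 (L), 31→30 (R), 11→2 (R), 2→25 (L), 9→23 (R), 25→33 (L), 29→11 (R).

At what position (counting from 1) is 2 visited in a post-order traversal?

Post-order visits the left subtree, then the right subtree, then the node.
At 9: go left to 31.
  At 31: no left child.
  At 31: go right to 30.
    At 30: go left to 17.
      17 is a leaf — visit 17.
    At 30: go right to 5.
      5 is a leaf — visit 5.
    Visit 30.
  Visit 31.
At 9: go right to 23.
  At 23: no left child.
  At 23: go right to 29.
    At 29: go left to 20.
      20 is a leaf — visit 20.
    At 29: go right to 11.
      At 11: no left child.
      At 11: go right to 2.
        At 2: go left to 25.
          At 25: go left to 33.
            33 is a leaf — visit 33.
          At 25: go right to 39.
            39 is a leaf — visit 39.
          Visit 25.
        At 2: no right child.
        Visit 2.
      Visit 11.
    Visit 29.
  Visit 23.
Visit 9.
Full post-order sequence: 17, 5, 30, 31, 20, 33, 39, 25, 2, 11, 29, 23, 9.

9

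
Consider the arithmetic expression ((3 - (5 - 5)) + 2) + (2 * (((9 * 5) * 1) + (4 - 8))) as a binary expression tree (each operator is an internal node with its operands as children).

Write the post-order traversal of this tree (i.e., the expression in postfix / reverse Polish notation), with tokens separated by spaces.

3 5 5 - - 2 + 2 9 5 * 1 * 4 8 - + * +

Post-order on an expression tree gives postfix notation: for each operator, emit left operand, right operand, then the operator.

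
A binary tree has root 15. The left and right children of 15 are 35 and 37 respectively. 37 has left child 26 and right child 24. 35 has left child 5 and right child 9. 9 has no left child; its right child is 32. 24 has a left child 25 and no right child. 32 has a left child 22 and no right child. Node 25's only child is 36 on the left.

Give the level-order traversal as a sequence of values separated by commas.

Level-order visits nodes level by level from the root, left to right within each level.
Level 0: 15
Level 1: 35, 37
Level 2: 5, 9, 26, 24
Level 3: 32, 25
Level 4: 22, 36

15, 35, 37, 5, 9, 26, 24, 32, 25, 22, 36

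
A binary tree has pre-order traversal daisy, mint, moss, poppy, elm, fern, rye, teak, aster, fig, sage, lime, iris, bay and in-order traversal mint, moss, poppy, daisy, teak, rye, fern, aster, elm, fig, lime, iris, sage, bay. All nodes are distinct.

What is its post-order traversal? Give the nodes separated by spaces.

poppy moss mint teak rye aster fern iris lime bay sage fig elm daisy

The first element of pre-order is the root; it splits in-order into left and right subtrees.
Root daisy: left subtree has 3 nodes {mint, moss, poppy}, right has 10 {teak, rye, fern, aster, elm, fig, lime, iris, sage, bay}.
  Root mint: left subtree has 0 nodes { }, right has 2 {moss, poppy}.
    Root moss: left subtree has 0 nodes { }, right has 1 {poppy}.
  Root elm: left subtree has 4 nodes {teak, rye, fern, aster}, right has 5 {fig, lime, iris, sage, bay}.
    Root fern: left subtree has 2 nodes {teak, rye}, right has 1 {aster}.
      Root rye: left subtree has 1 node {teak}, right has 0 { }.
    Root fig: left subtree has 0 nodes { }, right has 4 {lime, iris, sage, bay}.
      Root sage: left subtree has 2 nodes {lime, iris}, right has 1 {bay}.
        Root lime: left subtree has 0 nodes { }, right has 1 {iris}.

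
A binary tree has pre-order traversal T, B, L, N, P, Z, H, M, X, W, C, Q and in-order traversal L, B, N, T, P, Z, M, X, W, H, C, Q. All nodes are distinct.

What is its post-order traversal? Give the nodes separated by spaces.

L N B W X M Q C H Z P T

The first element of pre-order is the root; it splits in-order into left and right subtrees.
Root T: left subtree has 3 nodes {L, B, N}, right has 8 {P, Z, M, X, W, H, C, Q}.
  Root B: left subtree has 1 node {L}, right has 1 {N}.
  Root P: left subtree has 0 nodes { }, right has 7 {Z, M, X, W, H, C, Q}.
    Root Z: left subtree has 0 nodes { }, right has 6 {M, X, W, H, C, Q}.
      Root H: left subtree has 3 nodes {M, X, W}, right has 2 {C, Q}.
        Root M: left subtree has 0 nodes { }, right has 2 {X, W}.
          Root X: left subtree has 0 nodes { }, right has 1 {W}.
        Root C: left subtree has 0 nodes { }, right has 1 {Q}.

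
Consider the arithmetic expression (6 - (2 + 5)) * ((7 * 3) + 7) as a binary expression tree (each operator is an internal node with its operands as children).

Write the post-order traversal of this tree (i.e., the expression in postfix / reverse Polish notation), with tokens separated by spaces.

Post-order on an expression tree gives postfix notation: for each operator, emit left operand, right operand, then the operator.

6 2 5 + - 7 3 * 7 + *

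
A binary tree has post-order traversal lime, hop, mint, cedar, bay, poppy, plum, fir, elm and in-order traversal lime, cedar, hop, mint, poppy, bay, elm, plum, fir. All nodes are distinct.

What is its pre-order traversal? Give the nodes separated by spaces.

The last element of post-order is the root; it splits in-order into left and right subtrees.
Root elm: left subtree has 6 nodes {lime, cedar, hop, mint, poppy, bay}, right has 2 {plum, fir}.
  Root poppy: left subtree has 4 nodes {lime, cedar, hop, mint}, right has 1 {bay}.
    Root cedar: left subtree has 1 node {lime}, right has 2 {hop, mint}.
      Root mint: left subtree has 1 node {hop}, right has 0 { }.
  Root fir: left subtree has 1 node {plum}, right has 0 { }.

elm poppy cedar lime mint hop bay fir plum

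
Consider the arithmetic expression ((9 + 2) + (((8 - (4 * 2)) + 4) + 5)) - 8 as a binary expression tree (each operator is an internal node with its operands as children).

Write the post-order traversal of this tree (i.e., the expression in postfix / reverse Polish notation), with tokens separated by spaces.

9 2 + 8 4 2 * - 4 + 5 + + 8 -

Post-order on an expression tree gives postfix notation: for each operator, emit left operand, right operand, then the operator.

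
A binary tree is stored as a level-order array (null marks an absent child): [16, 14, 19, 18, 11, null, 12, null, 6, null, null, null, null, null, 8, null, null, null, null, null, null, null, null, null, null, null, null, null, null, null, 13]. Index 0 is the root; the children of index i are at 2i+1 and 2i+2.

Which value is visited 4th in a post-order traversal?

14

Post-order visits the left subtree, then the right subtree, then the node.
At 16: go left to 14.
  At 14: go left to 18.
    At 18: no left child.
    At 18: go right to 6.
      6 is a leaf — visit 6.
    Visit 18.
  At 14: go right to 11.
    11 is a leaf — visit 11.
  Visit 14.
At 16: go right to 19.
  At 19: no left child.
  At 19: go right to 12.
    At 12: no left child.
    At 12: go right to 8.
      At 8: no left child.
      At 8: go right to 13.
        13 is a leaf — visit 13.
      Visit 8.
    Visit 12.
  Visit 19.
Visit 16.
Full post-order sequence: 6, 18, 11, 14, 13, 8, 12, 19, 16.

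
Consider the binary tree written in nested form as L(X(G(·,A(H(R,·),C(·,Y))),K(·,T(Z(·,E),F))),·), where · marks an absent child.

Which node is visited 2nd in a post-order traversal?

H

Post-order visits the left subtree, then the right subtree, then the node.
At L: go left to X.
  At X: go left to G.
    At G: no left child.
    At G: go right to A.
      At A: go left to H.
        At H: go left to R.
          R is a leaf — visit R.
        At H: no right child.
        Visit H.
      At A: go right to C.
        At C: no left child.
        At C: go right to Y.
          Y is a leaf — visit Y.
        Visit C.
      Visit A.
    Visit G.
  At X: go right to K.
    At K: no left child.
    At K: go right to T.
      At T: go left to Z.
        At Z: no left child.
        At Z: go right to E.
          E is a leaf — visit E.
        Visit Z.
      At T: go right to F.
        F is a leaf — visit F.
      Visit T.
    Visit K.
  Visit X.
At L: no right child.
Visit L.
Full post-order sequence: R, H, Y, C, A, G, E, Z, F, T, K, X, L.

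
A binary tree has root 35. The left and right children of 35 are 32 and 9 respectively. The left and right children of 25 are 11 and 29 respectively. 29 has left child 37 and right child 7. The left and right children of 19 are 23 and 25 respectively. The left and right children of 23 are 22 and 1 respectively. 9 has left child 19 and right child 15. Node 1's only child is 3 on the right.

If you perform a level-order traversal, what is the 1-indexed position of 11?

Level-order visits nodes level by level from the root, left to right within each level.
Level 0: 35
Level 1: 32, 9
Level 2: 19, 15
Level 3: 23, 25
Level 4: 22, 1, 11, 29
Level 5: 3, 37, 7
Full level-order sequence: 35, 32, 9, 19, 15, 23, 25, 22, 1, 11, 29, 3, 37, 7.

10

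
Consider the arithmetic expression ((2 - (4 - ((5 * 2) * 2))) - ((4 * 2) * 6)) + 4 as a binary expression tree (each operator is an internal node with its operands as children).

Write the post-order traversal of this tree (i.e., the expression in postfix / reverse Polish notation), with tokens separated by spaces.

2 4 5 2 * 2 * - - 4 2 * 6 * - 4 +

Post-order on an expression tree gives postfix notation: for each operator, emit left operand, right operand, then the operator.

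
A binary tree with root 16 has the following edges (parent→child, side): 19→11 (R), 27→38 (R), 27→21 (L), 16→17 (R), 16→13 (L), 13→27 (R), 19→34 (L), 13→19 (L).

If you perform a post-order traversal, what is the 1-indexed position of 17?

8

Post-order visits the left subtree, then the right subtree, then the node.
At 16: go left to 13.
  At 13: go left to 19.
    At 19: go left to 34.
      34 is a leaf — visit 34.
    At 19: go right to 11.
      11 is a leaf — visit 11.
    Visit 19.
  At 13: go right to 27.
    At 27: go left to 21.
      21 is a leaf — visit 21.
    At 27: go right to 38.
      38 is a leaf — visit 38.
    Visit 27.
  Visit 13.
At 16: go right to 17.
  17 is a leaf — visit 17.
Visit 16.
Full post-order sequence: 34, 11, 19, 21, 38, 27, 13, 17, 16.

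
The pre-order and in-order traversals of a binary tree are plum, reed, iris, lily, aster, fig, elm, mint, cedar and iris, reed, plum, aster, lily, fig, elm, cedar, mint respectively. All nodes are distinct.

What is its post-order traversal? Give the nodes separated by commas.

The first element of pre-order is the root; it splits in-order into left and right subtrees.
Root plum: left subtree has 2 nodes {iris, reed}, right has 6 {aster, lily, fig, elm, cedar, mint}.
  Root reed: left subtree has 1 node {iris}, right has 0 { }.
  Root lily: left subtree has 1 node {aster}, right has 4 {fig, elm, cedar, mint}.
    Root fig: left subtree has 0 nodes { }, right has 3 {elm, cedar, mint}.
      Root elm: left subtree has 0 nodes { }, right has 2 {cedar, mint}.
        Root mint: left subtree has 1 node {cedar}, right has 0 { }.

iris, reed, aster, cedar, mint, elm, fig, lily, plum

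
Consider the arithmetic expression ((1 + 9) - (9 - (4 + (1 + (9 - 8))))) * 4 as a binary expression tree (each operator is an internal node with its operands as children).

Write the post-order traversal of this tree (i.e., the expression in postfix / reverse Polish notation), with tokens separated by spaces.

Post-order on an expression tree gives postfix notation: for each operator, emit left operand, right operand, then the operator.

1 9 + 9 4 1 9 8 - + + - - 4 *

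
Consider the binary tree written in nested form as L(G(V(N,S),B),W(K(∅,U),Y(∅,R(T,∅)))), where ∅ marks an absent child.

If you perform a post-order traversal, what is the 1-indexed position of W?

11

Post-order visits the left subtree, then the right subtree, then the node.
At L: go left to G.
  At G: go left to V.
    At V: go left to N.
      N is a leaf — visit N.
    At V: go right to S.
      S is a leaf — visit S.
    Visit V.
  At G: go right to B.
    B is a leaf — visit B.
  Visit G.
At L: go right to W.
  At W: go left to K.
    At K: no left child.
    At K: go right to U.
      U is a leaf — visit U.
    Visit K.
  At W: go right to Y.
    At Y: no left child.
    At Y: go right to R.
      At R: go left to T.
        T is a leaf — visit T.
      At R: no right child.
      Visit R.
    Visit Y.
  Visit W.
Visit L.
Full post-order sequence: N, S, V, B, G, U, K, T, R, Y, W, L.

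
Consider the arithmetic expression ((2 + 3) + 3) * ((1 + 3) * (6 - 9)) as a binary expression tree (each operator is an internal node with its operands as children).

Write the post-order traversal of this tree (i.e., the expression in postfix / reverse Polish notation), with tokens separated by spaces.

2 3 + 3 + 1 3 + 6 9 - * *

Post-order on an expression tree gives postfix notation: for each operator, emit left operand, right operand, then the operator.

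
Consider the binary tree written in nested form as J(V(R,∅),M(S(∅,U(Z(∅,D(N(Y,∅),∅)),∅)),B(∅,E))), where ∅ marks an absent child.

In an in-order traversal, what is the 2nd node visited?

In-order visits the left subtree, then the node, then the right subtree.
At J: go left to V.
  At V: go left to R.
    R is a leaf — visit R.
  Visit V.
  At V: no right child.
Visit J.
At J: go right to M.
  At M: go left to S.
    At S: no left child.
    Visit S.
    At S: go right to U.
      At U: go left to Z.
        At Z: no left child.
        Visit Z.
        At Z: go right to D.
          At D: go left to N.
            At N: go left to Y.
              Y is a leaf — visit Y.
            Visit N.
            At N: no right child.
          Visit D.
          At D: no right child.
      Visit U.
      At U: no right child.
  Visit M.
  At M: go right to B.
    At B: no left child.
    Visit B.
    At B: go right to E.
      E is a leaf — visit E.
Full in-order sequence: R, V, J, S, Z, Y, N, D, U, M, B, E.

V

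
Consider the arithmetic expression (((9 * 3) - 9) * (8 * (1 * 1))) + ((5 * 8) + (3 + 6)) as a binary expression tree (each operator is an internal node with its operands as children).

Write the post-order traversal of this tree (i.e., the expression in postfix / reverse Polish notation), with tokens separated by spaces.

Post-order on an expression tree gives postfix notation: for each operator, emit left operand, right operand, then the operator.

9 3 * 9 - 8 1 1 * * * 5 8 * 3 6 + + +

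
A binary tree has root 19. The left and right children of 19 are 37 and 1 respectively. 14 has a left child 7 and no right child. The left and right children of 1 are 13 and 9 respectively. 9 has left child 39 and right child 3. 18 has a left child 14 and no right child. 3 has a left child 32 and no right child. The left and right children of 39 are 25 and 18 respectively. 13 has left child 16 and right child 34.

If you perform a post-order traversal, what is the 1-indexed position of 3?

Post-order visits the left subtree, then the right subtree, then the node.
At 19: go left to 37.
  37 is a leaf — visit 37.
At 19: go right to 1.
  At 1: go left to 13.
    At 13: go left to 16.
      16 is a leaf — visit 16.
    At 13: go right to 34.
      34 is a leaf — visit 34.
    Visit 13.
  At 1: go right to 9.
    At 9: go left to 39.
      At 39: go left to 25.
        25 is a leaf — visit 25.
      At 39: go right to 18.
        At 18: go left to 14.
          At 14: go left to 7.
            7 is a leaf — visit 7.
          At 14: no right child.
          Visit 14.
        At 18: no right child.
        Visit 18.
      Visit 39.
    At 9: go right to 3.
      At 3: go left to 32.
        32 is a leaf — visit 32.
      At 3: no right child.
      Visit 3.
    Visit 9.
  Visit 1.
Visit 19.
Full post-order sequence: 37, 16, 34, 13, 25, 7, 14, 18, 39, 32, 3, 9, 1, 19.

11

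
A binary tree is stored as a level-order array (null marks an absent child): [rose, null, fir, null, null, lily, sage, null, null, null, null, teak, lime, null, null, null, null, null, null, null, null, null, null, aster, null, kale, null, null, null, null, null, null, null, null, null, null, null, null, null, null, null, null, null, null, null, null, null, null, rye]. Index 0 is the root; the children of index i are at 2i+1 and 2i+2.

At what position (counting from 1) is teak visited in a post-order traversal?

Post-order visits the left subtree, then the right subtree, then the node.
At rose: no left child.
At rose: go right to fir.
  At fir: go left to lily.
    At lily: go left to teak.
      At teak: go left to aster.
        At aster: no left child.
        At aster: go right to rye.
          rye is a leaf — visit rye.
        Visit aster.
      At teak: no right child.
      Visit teak.
    At lily: go right to lime.
      At lime: go left to kale.
        kale is a leaf — visit kale.
      At lime: no right child.
      Visit lime.
    Visit lily.
  At fir: go right to sage.
    sage is a leaf — visit sage.
  Visit fir.
Visit rose.
Full post-order sequence: rye, aster, teak, kale, lime, lily, sage, fir, rose.

3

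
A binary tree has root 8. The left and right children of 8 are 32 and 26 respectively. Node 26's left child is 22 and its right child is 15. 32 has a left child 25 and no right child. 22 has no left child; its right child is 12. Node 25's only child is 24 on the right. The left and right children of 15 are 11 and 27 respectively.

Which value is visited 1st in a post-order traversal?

Post-order visits the left subtree, then the right subtree, then the node.
At 8: go left to 32.
  At 32: go left to 25.
    At 25: no left child.
    At 25: go right to 24.
      24 is a leaf — visit 24.
    Visit 25.
  At 32: no right child.
  Visit 32.
At 8: go right to 26.
  At 26: go left to 22.
    At 22: no left child.
    At 22: go right to 12.
      12 is a leaf — visit 12.
    Visit 22.
  At 26: go right to 15.
    At 15: go left to 11.
      11 is a leaf — visit 11.
    At 15: go right to 27.
      27 is a leaf — visit 27.
    Visit 15.
  Visit 26.
Visit 8.
Full post-order sequence: 24, 25, 32, 12, 22, 11, 27, 15, 26, 8.

24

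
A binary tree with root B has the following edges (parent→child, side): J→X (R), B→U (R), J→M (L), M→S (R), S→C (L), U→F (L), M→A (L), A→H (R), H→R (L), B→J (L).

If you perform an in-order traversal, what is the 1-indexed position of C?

In-order visits the left subtree, then the node, then the right subtree.
At B: go left to J.
  At J: go left to M.
    At M: go left to A.
      At A: no left child.
      Visit A.
      At A: go right to H.
        At H: go left to R.
          R is a leaf — visit R.
        Visit H.
        At H: no right child.
    Visit M.
    At M: go right to S.
      At S: go left to C.
        C is a leaf — visit C.
      Visit S.
      At S: no right child.
  Visit J.
  At J: go right to X.
    X is a leaf — visit X.
Visit B.
At B: go right to U.
  At U: go left to F.
    F is a leaf — visit F.
  Visit U.
  At U: no right child.
Full in-order sequence: A, R, H, M, C, S, J, X, B, F, U.

5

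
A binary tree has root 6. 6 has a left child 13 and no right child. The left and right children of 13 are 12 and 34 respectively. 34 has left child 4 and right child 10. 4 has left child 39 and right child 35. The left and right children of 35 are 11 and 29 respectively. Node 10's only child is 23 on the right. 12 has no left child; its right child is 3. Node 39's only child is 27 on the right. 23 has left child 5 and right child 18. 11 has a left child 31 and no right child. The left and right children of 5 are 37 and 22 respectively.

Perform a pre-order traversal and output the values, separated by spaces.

Pre-order visits the node, then its left subtree, then its right subtree.
Visit 6.
At 6: go left to 13.
  Visit 13.
  At 13: go left to 12.
    Visit 12.
    At 12: no left child.
    At 12: go right to 3.
      3 is a leaf — visit 3.
  At 13: go right to 34.
    Visit 34.
    At 34: go left to 4.
      Visit 4.
      At 4: go left to 39.
        Visit 39.
        At 39: no left child.
        At 39: go right to 27.
          27 is a leaf — visit 27.
      At 4: go right to 35.
        Visit 35.
        At 35: go left to 11.
          Visit 11.
          At 11: go left to 31.
            31 is a leaf — visit 31.
          At 11: no right child.
        At 35: go right to 29.
          29 is a leaf — visit 29.
    At 34: go right to 10.
      Visit 10.
      At 10: no left child.
      At 10: go right to 23.
        Visit 23.
        At 23: go left to 5.
          Visit 5.
          At 5: go left to 37.
            37 is a leaf — visit 37.
          At 5: go right to 22.
            22 is a leaf — visit 22.
        At 23: go right to 18.
          18 is a leaf — visit 18.
At 6: no right child.

6 13 12 3 34 4 39 27 35 11 31 29 10 23 5 37 22 18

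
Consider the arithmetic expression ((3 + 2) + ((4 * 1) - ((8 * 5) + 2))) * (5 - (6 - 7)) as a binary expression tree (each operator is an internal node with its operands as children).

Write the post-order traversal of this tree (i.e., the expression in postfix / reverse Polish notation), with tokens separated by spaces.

Post-order on an expression tree gives postfix notation: for each operator, emit left operand, right operand, then the operator.

3 2 + 4 1 * 8 5 * 2 + - + 5 6 7 - - *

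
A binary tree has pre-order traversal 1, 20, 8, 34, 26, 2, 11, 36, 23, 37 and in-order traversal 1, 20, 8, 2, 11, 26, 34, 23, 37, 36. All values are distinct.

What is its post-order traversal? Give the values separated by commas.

11, 2, 26, 37, 23, 36, 34, 8, 20, 1

The first element of pre-order is the root; it splits in-order into left and right subtrees.
Root 1: left subtree has 0 nodes { }, right has 9 {20, 8, 2, 11, 26, 34, 23, 37, 36}.
  Root 20: left subtree has 0 nodes { }, right has 8 {8, 2, 11, 26, 34, 23, 37, 36}.
    Root 8: left subtree has 0 nodes { }, right has 7 {2, 11, 26, 34, 23, 37, 36}.
      Root 34: left subtree has 3 nodes {2, 11, 26}, right has 3 {23, 37, 36}.
        Root 26: left subtree has 2 nodes {2, 11}, right has 0 { }.
          Root 2: left subtree has 0 nodes { }, right has 1 {11}.
        Root 36: left subtree has 2 nodes {23, 37}, right has 0 { }.
          Root 23: left subtree has 0 nodes { }, right has 1 {37}.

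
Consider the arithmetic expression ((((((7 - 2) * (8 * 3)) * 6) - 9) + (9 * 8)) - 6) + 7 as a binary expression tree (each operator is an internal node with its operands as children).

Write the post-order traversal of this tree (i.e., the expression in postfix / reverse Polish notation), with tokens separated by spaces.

7 2 - 8 3 * * 6 * 9 - 9 8 * + 6 - 7 +

Post-order on an expression tree gives postfix notation: for each operator, emit left operand, right operand, then the operator.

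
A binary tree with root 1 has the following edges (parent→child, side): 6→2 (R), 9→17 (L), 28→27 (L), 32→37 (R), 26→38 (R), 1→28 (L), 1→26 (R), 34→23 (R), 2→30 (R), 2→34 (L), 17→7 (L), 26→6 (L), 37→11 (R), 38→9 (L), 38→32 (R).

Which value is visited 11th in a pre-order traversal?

Pre-order visits the node, then its left subtree, then its right subtree.
Visit 1.
At 1: go left to 28.
  Visit 28.
  At 28: go left to 27.
    27 is a leaf — visit 27.
  At 28: no right child.
At 1: go right to 26.
  Visit 26.
  At 26: go left to 6.
    Visit 6.
    At 6: no left child.
    At 6: go right to 2.
      Visit 2.
      At 2: go left to 34.
        Visit 34.
        At 34: no left child.
        At 34: go right to 23.
          23 is a leaf — visit 23.
      At 2: go right to 30.
        30 is a leaf — visit 30.
  At 26: go right to 38.
    Visit 38.
    At 38: go left to 9.
      Visit 9.
      At 9: go left to 17.
        Visit 17.
        At 17: go left to 7.
          7 is a leaf — visit 7.
        At 17: no right child.
      At 9: no right child.
    At 38: go right to 32.
      Visit 32.
      At 32: no left child.
      At 32: go right to 37.
        Visit 37.
        At 37: no left child.
        At 37: go right to 11.
          11 is a leaf — visit 11.
Full pre-order sequence: 1, 28, 27, 26, 6, 2, 34, 23, 30, 38, 9, 17, 7, 32, 37, 11.

9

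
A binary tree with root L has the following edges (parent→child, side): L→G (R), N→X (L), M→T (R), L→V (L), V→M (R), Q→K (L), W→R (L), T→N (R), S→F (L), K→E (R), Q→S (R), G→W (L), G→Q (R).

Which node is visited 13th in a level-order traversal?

F

Level-order visits nodes level by level from the root, left to right within each level.
Level 0: L
Level 1: V, G
Level 2: M, W, Q
Level 3: T, R, K, S
Level 4: N, E, F
Level 5: X
Full level-order sequence: L, V, G, M, W, Q, T, R, K, S, N, E, F, X.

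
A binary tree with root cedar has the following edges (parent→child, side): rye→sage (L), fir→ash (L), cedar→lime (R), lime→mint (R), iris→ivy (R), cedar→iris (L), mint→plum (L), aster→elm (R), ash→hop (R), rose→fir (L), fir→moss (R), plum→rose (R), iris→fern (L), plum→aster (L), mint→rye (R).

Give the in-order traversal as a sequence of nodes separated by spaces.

In-order visits the left subtree, then the node, then the right subtree.
At cedar: go left to iris.
  At iris: go left to fern.
    fern is a leaf — visit fern.
  Visit iris.
  At iris: go right to ivy.
    ivy is a leaf — visit ivy.
Visit cedar.
At cedar: go right to lime.
  At lime: no left child.
  Visit lime.
  At lime: go right to mint.
    At mint: go left to plum.
      At plum: go left to aster.
        At aster: no left child.
        Visit aster.
        At aster: go right to elm.
          elm is a leaf — visit elm.
      Visit plum.
      At plum: go right to rose.
        At rose: go left to fir.
          At fir: go left to ash.
            At ash: no left child.
            Visit ash.
            At ash: go right to hop.
              hop is a leaf — visit hop.
          Visit fir.
          At fir: go right to moss.
            moss is a leaf — visit moss.
        Visit rose.
        At rose: no right child.
    Visit mint.
    At mint: go right to rye.
      At rye: go left to sage.
        sage is a leaf — visit sage.
      Visit rye.
      At rye: no right child.

fern iris ivy cedar lime aster elm plum ash hop fir moss rose mint sage rye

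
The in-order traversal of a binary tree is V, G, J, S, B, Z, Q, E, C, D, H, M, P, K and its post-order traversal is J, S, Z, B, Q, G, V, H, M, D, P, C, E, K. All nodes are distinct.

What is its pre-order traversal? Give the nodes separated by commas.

The last element of post-order is the root; it splits in-order into left and right subtrees.
Root K: left subtree has 13 nodes {V, G, J, S, B, Z, Q, E, C, D, H, M, P}, right has 0 { }.
  Root E: left subtree has 7 nodes {V, G, J, S, B, Z, Q}, right has 5 {C, D, H, M, P}.
    Root V: left subtree has 0 nodes { }, right has 6 {G, J, S, B, Z, Q}.
      Root G: left subtree has 0 nodes { }, right has 5 {J, S, B, Z, Q}.
        Root Q: left subtree has 4 nodes {J, S, B, Z}, right has 0 { }.
          Root B: left subtree has 2 nodes {J, S}, right has 1 {Z}.
            Root S: left subtree has 1 node {J}, right has 0 { }.
    Root C: left subtree has 0 nodes { }, right has 4 {D, H, M, P}.
      Root P: left subtree has 3 nodes {D, H, M}, right has 0 { }.
        Root D: left subtree has 0 nodes { }, right has 2 {H, M}.
          Root M: left subtree has 1 node {H}, right has 0 { }.

K, E, V, G, Q, B, S, J, Z, C, P, D, M, H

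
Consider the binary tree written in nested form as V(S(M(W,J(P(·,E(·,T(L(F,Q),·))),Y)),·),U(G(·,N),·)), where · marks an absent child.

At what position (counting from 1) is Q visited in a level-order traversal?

15

Level-order visits nodes level by level from the root, left to right within each level.
Level 0: V
Level 1: S, U
Level 2: M, G
Level 3: W, J, N
Level 4: P, Y
Level 5: E
Level 6: T
Level 7: L
Level 8: F, Q
Full level-order sequence: V, S, U, M, G, W, J, N, P, Y, E, T, L, F, Q.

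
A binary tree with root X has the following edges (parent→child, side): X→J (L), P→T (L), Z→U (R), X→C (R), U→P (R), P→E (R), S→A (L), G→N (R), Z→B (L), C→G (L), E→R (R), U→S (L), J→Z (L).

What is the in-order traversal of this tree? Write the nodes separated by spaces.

In-order visits the left subtree, then the node, then the right subtree.
At X: go left to J.
  At J: go left to Z.
    At Z: go left to B.
      B is a leaf — visit B.
    Visit Z.
    At Z: go right to U.
      At U: go left to S.
        At S: go left to A.
          A is a leaf — visit A.
        Visit S.
        At S: no right child.
      Visit U.
      At U: go right to P.
        At P: go left to T.
          T is a leaf — visit T.
        Visit P.
        At P: go right to E.
          At E: no left child.
          Visit E.
          At E: go right to R.
            R is a leaf — visit R.
  Visit J.
  At J: no right child.
Visit X.
At X: go right to C.
  At C: go left to G.
    At G: no left child.
    Visit G.
    At G: go right to N.
      N is a leaf — visit N.
  Visit C.
  At C: no right child.

B Z A S U T P E R J X G N C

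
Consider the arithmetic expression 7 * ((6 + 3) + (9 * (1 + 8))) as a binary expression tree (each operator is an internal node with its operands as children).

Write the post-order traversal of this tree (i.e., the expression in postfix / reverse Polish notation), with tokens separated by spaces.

Post-order on an expression tree gives postfix notation: for each operator, emit left operand, right operand, then the operator.

7 6 3 + 9 1 8 + * + *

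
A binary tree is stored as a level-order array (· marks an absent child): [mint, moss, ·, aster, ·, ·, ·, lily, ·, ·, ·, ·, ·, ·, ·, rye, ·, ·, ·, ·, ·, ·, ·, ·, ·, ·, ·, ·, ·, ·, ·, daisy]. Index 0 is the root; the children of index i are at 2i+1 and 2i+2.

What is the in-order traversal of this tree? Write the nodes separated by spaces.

daisy rye lily aster moss mint

In-order visits the left subtree, then the node, then the right subtree.
At mint: go left to moss.
  At moss: go left to aster.
    At aster: go left to lily.
      At lily: go left to rye.
        At rye: go left to daisy.
          daisy is a leaf — visit daisy.
        Visit rye.
        At rye: no right child.
      Visit lily.
      At lily: no right child.
    Visit aster.
    At aster: no right child.
  Visit moss.
  At moss: no right child.
Visit mint.
At mint: no right child.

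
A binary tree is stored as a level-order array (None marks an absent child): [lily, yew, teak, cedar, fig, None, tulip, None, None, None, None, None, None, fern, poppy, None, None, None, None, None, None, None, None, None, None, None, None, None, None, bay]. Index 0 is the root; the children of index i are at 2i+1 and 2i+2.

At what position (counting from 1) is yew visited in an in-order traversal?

In-order visits the left subtree, then the node, then the right subtree.
At lily: go left to yew.
  At yew: go left to cedar.
    cedar is a leaf — visit cedar.
  Visit yew.
  At yew: go right to fig.
    fig is a leaf — visit fig.
Visit lily.
At lily: go right to teak.
  At teak: no left child.
  Visit teak.
  At teak: go right to tulip.
    At tulip: go left to fern.
      fern is a leaf — visit fern.
    Visit tulip.
    At tulip: go right to poppy.
      At poppy: go left to bay.
        bay is a leaf — visit bay.
      Visit poppy.
      At poppy: no right child.
Full in-order sequence: cedar, yew, fig, lily, teak, fern, tulip, bay, poppy.

2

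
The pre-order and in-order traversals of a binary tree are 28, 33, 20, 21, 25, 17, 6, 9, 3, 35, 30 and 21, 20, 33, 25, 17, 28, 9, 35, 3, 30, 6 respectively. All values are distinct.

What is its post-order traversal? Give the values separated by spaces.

The first element of pre-order is the root; it splits in-order into left and right subtrees.
Root 28: left subtree has 5 nodes {21, 20, 33, 25, 17}, right has 5 {9, 35, 3, 30, 6}.
  Root 33: left subtree has 2 nodes {21, 20}, right has 2 {25, 17}.
    Root 20: left subtree has 1 node {21}, right has 0 { }.
    Root 25: left subtree has 0 nodes { }, right has 1 {17}.
  Root 6: left subtree has 4 nodes {9, 35, 3, 30}, right has 0 { }.
    Root 9: left subtree has 0 nodes { }, right has 3 {35, 3, 30}.
      Root 3: left subtree has 1 node {35}, right has 1 {30}.

21 20 17 25 33 35 30 3 9 6 28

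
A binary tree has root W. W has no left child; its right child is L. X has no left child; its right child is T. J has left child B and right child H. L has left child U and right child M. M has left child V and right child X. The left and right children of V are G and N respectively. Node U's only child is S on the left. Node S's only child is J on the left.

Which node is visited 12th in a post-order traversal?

L

Post-order visits the left subtree, then the right subtree, then the node.
At W: no left child.
At W: go right to L.
  At L: go left to U.
    At U: go left to S.
      At S: go left to J.
        At J: go left to B.
          B is a leaf — visit B.
        At J: go right to H.
          H is a leaf — visit H.
        Visit J.
      At S: no right child.
      Visit S.
    At U: no right child.
    Visit U.
  At L: go right to M.
    At M: go left to V.
      At V: go left to G.
        G is a leaf — visit G.
      At V: go right to N.
        N is a leaf — visit N.
      Visit V.
    At M: go right to X.
      At X: no left child.
      At X: go right to T.
        T is a leaf — visit T.
      Visit X.
    Visit M.
  Visit L.
Visit W.
Full post-order sequence: B, H, J, S, U, G, N, V, T, X, M, L, W.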